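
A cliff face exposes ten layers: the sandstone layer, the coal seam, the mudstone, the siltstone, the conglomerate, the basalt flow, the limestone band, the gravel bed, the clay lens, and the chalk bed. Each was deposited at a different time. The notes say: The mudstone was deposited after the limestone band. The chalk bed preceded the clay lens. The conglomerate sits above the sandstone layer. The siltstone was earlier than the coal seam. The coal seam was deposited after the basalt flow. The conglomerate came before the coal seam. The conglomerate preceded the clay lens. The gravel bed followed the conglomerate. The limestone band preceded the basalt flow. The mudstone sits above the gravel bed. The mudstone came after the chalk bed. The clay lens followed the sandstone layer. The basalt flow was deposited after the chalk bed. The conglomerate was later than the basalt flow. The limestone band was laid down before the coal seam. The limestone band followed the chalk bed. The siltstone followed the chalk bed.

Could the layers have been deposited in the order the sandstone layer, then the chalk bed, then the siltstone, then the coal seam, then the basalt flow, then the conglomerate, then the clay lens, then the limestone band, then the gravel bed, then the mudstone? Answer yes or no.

The constraints require the limestone band before the basalt flow, but in the proposed sequence the basalt flow appears ahead of the limestone band. That one violation is enough.

no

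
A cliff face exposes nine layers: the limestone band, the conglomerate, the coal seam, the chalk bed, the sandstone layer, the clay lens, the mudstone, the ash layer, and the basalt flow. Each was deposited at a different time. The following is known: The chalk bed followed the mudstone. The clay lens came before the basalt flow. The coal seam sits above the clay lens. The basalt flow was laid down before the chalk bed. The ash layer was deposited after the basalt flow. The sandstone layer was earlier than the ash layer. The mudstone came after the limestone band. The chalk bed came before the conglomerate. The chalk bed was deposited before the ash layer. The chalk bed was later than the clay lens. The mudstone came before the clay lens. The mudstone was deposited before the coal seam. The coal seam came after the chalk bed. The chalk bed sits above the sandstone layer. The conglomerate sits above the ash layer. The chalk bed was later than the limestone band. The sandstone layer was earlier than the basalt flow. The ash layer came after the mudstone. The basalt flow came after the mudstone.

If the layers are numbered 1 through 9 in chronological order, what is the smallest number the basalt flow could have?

The clay lens, the limestone band, the mudstone, and the sandstone layer must all come before the basalt flow — 4 forced predecessors.
Nothing else is forced ahead of the basalt flow, so its earliest slot is position 4 + 1 = 5.

5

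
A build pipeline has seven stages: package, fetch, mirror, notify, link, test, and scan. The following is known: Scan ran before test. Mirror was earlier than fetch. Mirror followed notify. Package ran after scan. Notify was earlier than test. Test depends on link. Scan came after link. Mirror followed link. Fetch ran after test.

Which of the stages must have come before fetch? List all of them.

link, mirror, notify, scan, test

Directly stated before fetch: mirror and test.
Link reaches fetch via link → test → fetch.
Notify reaches fetch via notify → mirror → fetch.
Scan reaches fetch via scan → test → fetch.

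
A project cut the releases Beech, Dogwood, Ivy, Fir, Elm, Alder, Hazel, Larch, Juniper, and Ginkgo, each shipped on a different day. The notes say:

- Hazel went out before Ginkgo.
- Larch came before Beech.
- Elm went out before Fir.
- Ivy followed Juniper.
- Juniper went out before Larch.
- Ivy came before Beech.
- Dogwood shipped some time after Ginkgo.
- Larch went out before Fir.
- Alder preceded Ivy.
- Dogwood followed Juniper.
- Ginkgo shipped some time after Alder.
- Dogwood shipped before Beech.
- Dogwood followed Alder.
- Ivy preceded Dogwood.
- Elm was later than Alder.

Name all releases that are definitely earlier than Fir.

Directly stated before Fir: Elm and Larch.
Alder reaches Fir via Alder → Elm → Fir.
Juniper reaches Fir via Juniper → Larch → Fir.
No chain forces Dogwood (or any of the others) ahead of Fir.

Alder, Elm, Juniper, Larch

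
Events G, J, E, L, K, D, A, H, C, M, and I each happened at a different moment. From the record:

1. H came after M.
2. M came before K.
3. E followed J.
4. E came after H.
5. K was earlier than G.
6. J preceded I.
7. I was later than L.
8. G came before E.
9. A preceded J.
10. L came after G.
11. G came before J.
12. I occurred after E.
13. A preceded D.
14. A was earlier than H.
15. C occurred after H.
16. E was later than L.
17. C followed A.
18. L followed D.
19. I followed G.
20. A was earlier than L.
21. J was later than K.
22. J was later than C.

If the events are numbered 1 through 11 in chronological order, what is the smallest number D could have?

A must come before D — 1 forced predecessor.
Nothing else is forced ahead of D, so its earliest slot is position 1 + 1 = 2.

2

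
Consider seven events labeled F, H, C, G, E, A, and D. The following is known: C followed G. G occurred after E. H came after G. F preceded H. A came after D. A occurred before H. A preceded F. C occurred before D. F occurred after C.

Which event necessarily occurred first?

E

E has a chain of constraints placing it before every other event, so E must be first.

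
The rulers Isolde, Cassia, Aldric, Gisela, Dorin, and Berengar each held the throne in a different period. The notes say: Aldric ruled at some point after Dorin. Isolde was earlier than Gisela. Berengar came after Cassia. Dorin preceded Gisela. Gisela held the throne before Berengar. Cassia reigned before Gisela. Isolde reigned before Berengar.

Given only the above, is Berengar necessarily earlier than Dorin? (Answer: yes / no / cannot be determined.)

no

Tracing the constraints gives Dorin → Gisela → Berengar, so Dorin must come before Berengar.
That means Berengar cannot be before Dorin.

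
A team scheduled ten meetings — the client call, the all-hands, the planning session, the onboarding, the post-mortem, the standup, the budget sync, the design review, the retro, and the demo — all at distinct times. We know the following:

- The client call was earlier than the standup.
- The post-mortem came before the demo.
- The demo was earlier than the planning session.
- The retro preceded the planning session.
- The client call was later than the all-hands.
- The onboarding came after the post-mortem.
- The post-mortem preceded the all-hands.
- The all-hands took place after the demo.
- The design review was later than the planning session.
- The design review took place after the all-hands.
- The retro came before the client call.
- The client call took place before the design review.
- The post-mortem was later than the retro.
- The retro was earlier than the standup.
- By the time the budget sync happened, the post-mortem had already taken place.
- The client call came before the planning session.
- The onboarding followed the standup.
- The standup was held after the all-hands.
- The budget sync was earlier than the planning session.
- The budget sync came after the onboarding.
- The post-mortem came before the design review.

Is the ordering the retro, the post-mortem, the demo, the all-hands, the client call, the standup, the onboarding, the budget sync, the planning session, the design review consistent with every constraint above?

yes

Check each stated constraint against the proposed order — e.g. the retro is ahead of the planning session; the post-mortem is ahead of the design review. Every pair is in the required order; nothing is violated.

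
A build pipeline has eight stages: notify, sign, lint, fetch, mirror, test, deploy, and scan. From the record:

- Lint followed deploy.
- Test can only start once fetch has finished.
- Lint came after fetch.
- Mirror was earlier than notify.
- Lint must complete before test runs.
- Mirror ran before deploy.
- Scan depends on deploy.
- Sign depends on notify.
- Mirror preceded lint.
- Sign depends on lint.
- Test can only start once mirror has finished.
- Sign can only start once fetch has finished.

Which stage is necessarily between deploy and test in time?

lint

Tracing the constraints gives deploy → lint → test, so lint sits after deploy and before test.
No other stage is forced both after deploy and before test.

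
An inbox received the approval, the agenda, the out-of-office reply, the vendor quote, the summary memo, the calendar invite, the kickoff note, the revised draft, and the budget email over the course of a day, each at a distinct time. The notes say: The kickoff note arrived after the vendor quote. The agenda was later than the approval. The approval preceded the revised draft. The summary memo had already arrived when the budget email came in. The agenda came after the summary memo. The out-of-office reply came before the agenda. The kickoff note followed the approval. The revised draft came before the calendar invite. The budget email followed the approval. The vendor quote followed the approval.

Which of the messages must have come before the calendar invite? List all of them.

the approval, the revised draft

Directly stated before the calendar invite: the revised draft.
The approval reaches the calendar invite via the approval → the revised draft → the calendar invite.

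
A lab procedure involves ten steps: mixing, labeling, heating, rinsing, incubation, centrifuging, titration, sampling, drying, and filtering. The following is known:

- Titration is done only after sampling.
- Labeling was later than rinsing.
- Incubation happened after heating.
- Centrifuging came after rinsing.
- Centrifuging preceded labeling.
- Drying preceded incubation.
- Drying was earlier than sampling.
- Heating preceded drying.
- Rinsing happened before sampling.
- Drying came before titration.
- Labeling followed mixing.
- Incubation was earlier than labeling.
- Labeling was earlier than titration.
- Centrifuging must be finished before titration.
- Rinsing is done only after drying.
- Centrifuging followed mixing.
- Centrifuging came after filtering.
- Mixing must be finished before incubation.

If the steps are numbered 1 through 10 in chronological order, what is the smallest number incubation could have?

4

Drying, heating, and mixing must all come before incubation — 3 forced predecessors.
Nothing else is forced ahead of incubation, so its earliest slot is position 3 + 1 = 4.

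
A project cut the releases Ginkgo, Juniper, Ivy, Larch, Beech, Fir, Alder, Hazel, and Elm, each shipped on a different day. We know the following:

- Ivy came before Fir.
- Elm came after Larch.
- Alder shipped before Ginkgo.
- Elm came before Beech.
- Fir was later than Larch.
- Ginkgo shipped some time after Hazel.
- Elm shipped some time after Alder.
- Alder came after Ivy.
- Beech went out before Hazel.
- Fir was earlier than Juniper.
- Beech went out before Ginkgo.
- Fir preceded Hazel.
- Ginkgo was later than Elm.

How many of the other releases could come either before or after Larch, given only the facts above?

2

Forced after Larch: Beech, Elm, Fir, Ginkgo, Hazel, and Juniper.
That leaves Alder and Ivy with no forced order relative to Larch — 2.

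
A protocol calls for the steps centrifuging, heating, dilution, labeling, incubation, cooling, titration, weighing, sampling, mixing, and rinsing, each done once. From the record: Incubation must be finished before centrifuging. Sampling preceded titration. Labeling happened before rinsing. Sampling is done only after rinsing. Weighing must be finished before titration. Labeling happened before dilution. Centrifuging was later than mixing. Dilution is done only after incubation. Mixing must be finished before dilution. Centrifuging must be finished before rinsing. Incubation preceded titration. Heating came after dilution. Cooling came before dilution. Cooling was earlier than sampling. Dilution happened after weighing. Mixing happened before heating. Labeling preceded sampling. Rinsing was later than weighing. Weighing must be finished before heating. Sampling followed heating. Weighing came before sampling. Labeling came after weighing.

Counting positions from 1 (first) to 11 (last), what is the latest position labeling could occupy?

Labeling must come before dilution, heating, rinsing, sampling, and titration — 5 steps forced after it.
Everything else can be placed before labeling in some valid order, so labeling can sit as late as position 11 − 5 = 6.

6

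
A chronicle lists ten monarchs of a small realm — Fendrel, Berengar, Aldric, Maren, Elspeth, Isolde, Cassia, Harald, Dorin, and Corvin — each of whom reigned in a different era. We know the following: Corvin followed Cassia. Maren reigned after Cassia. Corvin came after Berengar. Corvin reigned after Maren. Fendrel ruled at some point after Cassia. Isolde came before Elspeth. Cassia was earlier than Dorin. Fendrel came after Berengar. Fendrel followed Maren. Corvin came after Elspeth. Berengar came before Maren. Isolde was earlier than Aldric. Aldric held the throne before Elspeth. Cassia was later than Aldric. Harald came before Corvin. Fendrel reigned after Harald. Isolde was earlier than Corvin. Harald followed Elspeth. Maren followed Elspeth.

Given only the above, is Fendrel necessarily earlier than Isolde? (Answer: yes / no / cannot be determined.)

Tracing the constraints gives Isolde → Aldric → Cassia → Fendrel, so Isolde must come before Fendrel.
That means Fendrel cannot be before Isolde.

no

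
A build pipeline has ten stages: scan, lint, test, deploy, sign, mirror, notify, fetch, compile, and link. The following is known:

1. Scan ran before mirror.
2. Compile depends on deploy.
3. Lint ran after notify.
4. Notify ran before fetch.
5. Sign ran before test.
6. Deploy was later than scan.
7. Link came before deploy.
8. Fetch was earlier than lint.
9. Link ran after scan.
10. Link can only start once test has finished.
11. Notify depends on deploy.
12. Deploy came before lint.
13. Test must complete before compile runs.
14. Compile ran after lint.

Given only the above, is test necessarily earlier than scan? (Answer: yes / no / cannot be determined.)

No chain of stated constraints runs from test to scan, and none runs from scan to test either.
So the relative order of test and scan is not fixed by the given facts.

cannot be determined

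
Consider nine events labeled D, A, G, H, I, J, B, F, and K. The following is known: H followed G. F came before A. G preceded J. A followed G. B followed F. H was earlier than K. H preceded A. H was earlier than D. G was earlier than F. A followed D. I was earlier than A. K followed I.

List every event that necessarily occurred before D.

Directly stated before D: H.
G reaches D via G → H → D.
No chain forces I (or any of the others) ahead of D.

G, H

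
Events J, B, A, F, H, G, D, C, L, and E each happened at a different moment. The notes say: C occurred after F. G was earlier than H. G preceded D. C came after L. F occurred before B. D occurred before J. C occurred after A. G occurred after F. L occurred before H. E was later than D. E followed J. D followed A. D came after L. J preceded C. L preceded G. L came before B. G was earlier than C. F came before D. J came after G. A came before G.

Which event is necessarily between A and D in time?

Tracing the constraints gives A → G → D, so G sits after A and before D.
No other event is forced both after A and before D.

G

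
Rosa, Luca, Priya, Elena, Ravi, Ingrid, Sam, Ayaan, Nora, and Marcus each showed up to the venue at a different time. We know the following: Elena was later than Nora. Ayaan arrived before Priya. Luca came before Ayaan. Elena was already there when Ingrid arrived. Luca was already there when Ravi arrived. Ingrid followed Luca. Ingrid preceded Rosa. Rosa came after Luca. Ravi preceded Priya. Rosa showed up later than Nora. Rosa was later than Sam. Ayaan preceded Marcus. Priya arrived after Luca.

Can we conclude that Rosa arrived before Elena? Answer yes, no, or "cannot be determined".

no

Tracing the constraints gives Elena → Ingrid → Rosa, so Elena must come before Rosa.
That means Rosa cannot be before Elena.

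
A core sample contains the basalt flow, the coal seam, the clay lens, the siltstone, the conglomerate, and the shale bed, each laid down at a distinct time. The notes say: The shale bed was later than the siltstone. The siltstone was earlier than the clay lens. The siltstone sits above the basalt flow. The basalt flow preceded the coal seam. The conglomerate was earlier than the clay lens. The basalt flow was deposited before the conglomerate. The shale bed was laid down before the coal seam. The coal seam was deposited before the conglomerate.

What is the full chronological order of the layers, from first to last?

the basalt flow, the siltstone, the shale bed, the coal seam, the conglomerate, the clay lens

The constraints fix every adjacent pair, so only one ordering works:
the basalt flow → the siltstone → the shale bed → the coal seam → the conglomerate → the clay lens.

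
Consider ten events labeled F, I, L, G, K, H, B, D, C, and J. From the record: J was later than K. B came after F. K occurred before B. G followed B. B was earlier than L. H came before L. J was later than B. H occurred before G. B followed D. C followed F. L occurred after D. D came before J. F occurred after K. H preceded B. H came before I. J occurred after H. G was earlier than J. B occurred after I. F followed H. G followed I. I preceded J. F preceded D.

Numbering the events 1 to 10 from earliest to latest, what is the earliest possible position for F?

3

H and K must both come before F — 2 forced predecessors.
Nothing else is forced ahead of F, so its earliest slot is position 2 + 1 = 3.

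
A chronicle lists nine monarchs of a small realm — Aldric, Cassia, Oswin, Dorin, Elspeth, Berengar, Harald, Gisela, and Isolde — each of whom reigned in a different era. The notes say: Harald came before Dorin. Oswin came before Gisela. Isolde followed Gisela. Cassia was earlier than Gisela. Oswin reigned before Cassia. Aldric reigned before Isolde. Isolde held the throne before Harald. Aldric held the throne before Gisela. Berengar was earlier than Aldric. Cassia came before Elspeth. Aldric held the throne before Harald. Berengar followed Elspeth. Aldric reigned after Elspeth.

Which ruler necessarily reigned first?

Oswin has a chain of constraints placing them before every other ruler, so Oswin must be first.

Oswin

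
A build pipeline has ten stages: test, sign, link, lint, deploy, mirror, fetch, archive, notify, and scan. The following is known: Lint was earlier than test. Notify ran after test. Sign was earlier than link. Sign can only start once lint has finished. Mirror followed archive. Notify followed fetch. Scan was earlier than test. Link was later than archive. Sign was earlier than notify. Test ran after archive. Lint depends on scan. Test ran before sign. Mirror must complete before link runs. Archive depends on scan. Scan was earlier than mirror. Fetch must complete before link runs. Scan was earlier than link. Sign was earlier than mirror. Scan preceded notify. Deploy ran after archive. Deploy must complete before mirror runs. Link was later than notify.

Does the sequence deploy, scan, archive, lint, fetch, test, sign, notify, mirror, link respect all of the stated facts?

no

The constraints require archive before deploy, but in the proposed sequence deploy appears ahead of archive. That one violation is enough.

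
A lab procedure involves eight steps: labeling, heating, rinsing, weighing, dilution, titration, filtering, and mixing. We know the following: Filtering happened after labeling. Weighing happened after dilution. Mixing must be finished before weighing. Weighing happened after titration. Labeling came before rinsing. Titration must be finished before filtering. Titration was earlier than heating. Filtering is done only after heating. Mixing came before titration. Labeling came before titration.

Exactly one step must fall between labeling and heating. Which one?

Tracing the constraints gives labeling → titration → heating, so titration sits after labeling and before heating.
No other step is forced both after labeling and before heating.

titration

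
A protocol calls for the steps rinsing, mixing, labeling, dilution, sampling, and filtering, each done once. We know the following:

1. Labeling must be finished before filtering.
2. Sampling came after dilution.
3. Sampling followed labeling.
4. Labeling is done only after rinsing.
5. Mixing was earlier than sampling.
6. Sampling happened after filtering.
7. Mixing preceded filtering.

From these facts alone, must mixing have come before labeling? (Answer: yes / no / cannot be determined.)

cannot be determined

No chain of stated constraints runs from mixing to labeling, and none runs from labeling to mixing either.
So the relative order of mixing and labeling is not fixed by the given facts.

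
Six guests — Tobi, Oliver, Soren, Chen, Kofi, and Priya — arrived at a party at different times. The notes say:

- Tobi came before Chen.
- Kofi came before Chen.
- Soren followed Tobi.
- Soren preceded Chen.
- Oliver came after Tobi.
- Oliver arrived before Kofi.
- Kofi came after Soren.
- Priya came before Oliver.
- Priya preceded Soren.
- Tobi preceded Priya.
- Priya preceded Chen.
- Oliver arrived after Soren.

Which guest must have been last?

Chen

Every other guest has a chain of constraints placing them before Chen, so Chen is last.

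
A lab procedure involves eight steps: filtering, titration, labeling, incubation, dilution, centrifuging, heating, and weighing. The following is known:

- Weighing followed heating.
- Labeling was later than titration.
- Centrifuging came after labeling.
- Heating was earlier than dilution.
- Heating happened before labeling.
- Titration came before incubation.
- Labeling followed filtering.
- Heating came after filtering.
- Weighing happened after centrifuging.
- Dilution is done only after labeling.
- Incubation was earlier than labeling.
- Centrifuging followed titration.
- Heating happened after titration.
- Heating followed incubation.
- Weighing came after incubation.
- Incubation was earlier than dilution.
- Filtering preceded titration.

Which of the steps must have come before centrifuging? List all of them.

filtering, heating, incubation, labeling, titration

Directly stated before centrifuging: labeling and titration.
Filtering reaches centrifuging via filtering → titration → centrifuging.
Heating reaches centrifuging via heating → labeling → centrifuging.
Incubation reaches centrifuging via incubation → labeling → centrifuging.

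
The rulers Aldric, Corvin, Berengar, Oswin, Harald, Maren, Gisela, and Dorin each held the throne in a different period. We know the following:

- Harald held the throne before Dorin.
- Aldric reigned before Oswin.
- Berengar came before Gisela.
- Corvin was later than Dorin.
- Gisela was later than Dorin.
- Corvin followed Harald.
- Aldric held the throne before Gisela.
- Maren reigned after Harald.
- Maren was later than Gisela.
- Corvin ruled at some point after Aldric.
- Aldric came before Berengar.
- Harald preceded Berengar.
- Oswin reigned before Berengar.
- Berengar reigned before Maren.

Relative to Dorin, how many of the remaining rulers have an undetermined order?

Forced before Dorin: Harald; forced after Dorin: Corvin, Gisela, and Maren.
That leaves Aldric, Berengar, and Oswin with no forced order relative to Dorin — 3.

3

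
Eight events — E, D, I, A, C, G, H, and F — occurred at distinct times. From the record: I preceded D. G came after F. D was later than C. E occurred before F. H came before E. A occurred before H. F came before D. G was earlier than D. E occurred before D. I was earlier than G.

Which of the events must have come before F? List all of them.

Directly stated before F: E.
A reaches F via A → H → E → F.
H reaches F via H → E → F.
No chain forces C (or any of the others) ahead of F.

A, E, H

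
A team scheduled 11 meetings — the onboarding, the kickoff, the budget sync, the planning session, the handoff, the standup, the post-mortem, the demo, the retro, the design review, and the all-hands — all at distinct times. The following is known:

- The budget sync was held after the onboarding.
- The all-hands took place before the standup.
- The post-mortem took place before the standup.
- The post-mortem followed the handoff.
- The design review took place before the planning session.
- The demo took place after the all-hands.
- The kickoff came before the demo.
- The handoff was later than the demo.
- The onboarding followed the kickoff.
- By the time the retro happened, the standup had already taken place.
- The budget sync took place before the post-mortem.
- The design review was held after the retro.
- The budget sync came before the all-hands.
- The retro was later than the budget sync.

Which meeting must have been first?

The kickoff has a chain of constraints placing it before every other meeting, so the kickoff must be first.

the kickoff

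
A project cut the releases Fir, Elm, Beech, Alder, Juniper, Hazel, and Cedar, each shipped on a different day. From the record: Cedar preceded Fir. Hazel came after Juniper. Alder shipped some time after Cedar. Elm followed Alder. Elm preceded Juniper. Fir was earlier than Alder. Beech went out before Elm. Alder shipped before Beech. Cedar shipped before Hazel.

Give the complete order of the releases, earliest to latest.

The constraints fix every adjacent pair, so only one ordering works:
Cedar → Fir → Alder → Beech → Elm → Juniper → Hazel.

Cedar, Fir, Alder, Beech, Elm, Juniper, Hazel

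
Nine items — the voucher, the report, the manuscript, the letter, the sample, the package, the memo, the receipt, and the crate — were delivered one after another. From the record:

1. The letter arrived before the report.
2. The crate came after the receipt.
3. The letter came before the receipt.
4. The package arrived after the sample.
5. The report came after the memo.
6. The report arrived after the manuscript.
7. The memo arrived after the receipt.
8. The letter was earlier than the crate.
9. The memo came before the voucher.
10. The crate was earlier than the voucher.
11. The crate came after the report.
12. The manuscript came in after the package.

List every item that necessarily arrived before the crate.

Directly stated before the crate: the letter, the receipt, and the report.
The manuscript reaches the crate via the manuscript → the report → the crate.
The memo reaches the crate via the memo → the report → the crate.
The package reaches the crate via the package → the manuscript → the report → the crate.
Likewise the sample reaches the crate by chaining the stated constraints.
No chain forces the voucher ahead of the crate.

the letter, the manuscript, the memo, the package, the receipt, the report, the sample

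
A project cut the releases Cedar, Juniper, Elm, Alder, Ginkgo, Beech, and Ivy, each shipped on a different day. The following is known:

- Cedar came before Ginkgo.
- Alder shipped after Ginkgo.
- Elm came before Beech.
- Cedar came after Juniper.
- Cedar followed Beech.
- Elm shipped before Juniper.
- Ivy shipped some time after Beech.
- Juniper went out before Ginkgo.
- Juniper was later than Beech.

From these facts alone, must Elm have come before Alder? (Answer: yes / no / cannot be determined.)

Chain the constraints: Elm → Juniper → Ginkgo → Alder. Each link is directly stated, so Elm comes before Alder.

yes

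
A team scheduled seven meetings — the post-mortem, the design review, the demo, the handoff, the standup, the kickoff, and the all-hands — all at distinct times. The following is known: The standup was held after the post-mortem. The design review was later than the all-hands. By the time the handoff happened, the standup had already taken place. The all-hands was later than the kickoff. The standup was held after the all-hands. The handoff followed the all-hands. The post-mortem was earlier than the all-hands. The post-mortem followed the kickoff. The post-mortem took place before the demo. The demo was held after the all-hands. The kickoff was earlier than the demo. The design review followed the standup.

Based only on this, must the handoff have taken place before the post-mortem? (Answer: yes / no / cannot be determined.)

Tracing the constraints gives the post-mortem → the all-hands → the handoff, so the post-mortem must come before the handoff.
That means the handoff cannot be before the post-mortem.

no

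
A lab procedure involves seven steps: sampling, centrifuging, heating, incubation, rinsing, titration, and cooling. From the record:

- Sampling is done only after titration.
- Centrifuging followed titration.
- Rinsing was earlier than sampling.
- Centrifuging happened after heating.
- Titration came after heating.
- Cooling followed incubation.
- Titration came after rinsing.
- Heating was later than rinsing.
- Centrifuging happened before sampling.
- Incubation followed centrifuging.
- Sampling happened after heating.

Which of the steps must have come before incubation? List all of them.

centrifuging, heating, rinsing, titration

Directly stated before incubation: centrifuging.
Heating reaches incubation via heating → centrifuging → incubation.
Rinsing reaches incubation via rinsing → titration → centrifuging → incubation.
Titration reaches incubation via titration → centrifuging → incubation.
No chain forces cooling (or any of the others) ahead of incubation.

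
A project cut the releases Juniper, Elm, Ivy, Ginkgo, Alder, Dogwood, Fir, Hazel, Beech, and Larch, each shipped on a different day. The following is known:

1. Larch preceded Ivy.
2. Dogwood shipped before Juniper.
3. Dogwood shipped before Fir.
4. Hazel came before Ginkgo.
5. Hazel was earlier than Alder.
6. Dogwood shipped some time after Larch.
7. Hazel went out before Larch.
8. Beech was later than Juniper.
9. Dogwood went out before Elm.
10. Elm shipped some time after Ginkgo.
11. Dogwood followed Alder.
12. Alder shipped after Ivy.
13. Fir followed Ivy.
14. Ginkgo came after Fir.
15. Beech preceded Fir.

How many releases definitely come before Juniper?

Directly stated before Juniper: Dogwood.
Alder reaches Juniper via Alder → Dogwood → Juniper.
Hazel reaches Juniper via Hazel → Larch → Dogwood → Juniper.
Ivy reaches Juniper via Ivy → Alder → Dogwood → Juniper.
Likewise Larch reaches Juniper by chaining the stated constraints.
No chain forces Ginkgo (or any of the others) ahead of Juniper.
That's Alder, Dogwood, Hazel, Ivy, and Larch — 5 in all.

5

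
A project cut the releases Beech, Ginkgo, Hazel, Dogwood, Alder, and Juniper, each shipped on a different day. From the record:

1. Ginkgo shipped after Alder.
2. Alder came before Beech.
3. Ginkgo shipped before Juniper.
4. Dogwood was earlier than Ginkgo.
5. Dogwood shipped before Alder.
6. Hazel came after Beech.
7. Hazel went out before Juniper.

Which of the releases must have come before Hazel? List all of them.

Directly stated before Hazel: Beech.
Alder reaches Hazel via Alder → Beech → Hazel.
Dogwood reaches Hazel via Dogwood → Alder → Beech → Hazel.
No chain forces Ginkgo (or any of the others) ahead of Hazel.

Alder, Beech, Dogwood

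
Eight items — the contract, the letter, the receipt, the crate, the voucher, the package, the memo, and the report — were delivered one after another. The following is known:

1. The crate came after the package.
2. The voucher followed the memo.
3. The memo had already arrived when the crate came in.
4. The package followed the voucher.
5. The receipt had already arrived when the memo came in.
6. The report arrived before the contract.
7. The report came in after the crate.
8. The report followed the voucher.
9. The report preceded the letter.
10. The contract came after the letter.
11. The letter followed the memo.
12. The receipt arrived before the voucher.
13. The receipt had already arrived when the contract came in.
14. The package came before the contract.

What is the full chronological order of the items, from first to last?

the receipt, the memo, the voucher, the package, the crate, the report, the letter, the contract

The constraints fix every adjacent pair, so only one ordering works:
the receipt → the memo → the voucher → the package → the crate → the report → the letter → the contract.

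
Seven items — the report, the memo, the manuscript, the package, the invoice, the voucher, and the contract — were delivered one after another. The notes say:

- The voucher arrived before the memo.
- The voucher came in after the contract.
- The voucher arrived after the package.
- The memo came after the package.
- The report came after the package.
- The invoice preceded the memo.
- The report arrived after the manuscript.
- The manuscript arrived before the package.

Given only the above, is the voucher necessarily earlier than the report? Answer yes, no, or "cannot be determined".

No chain of stated constraints runs from the voucher to the report, and none runs from the report to the voucher either.
So the relative order of the voucher and the report is not fixed by the given facts.

cannot be determined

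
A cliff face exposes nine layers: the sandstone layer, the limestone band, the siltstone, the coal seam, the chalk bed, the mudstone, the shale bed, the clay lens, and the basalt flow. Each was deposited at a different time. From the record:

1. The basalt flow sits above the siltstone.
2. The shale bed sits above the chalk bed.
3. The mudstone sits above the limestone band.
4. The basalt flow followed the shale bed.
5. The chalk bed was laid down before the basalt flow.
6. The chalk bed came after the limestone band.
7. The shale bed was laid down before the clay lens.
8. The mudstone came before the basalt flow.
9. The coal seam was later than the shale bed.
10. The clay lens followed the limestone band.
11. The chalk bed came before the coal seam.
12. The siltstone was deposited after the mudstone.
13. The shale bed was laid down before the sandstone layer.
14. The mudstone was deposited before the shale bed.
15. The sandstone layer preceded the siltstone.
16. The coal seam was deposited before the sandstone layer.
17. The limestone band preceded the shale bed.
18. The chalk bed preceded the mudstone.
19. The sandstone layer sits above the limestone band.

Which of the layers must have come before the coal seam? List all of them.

Directly stated before the coal seam: the chalk bed and the shale bed.
The limestone band reaches the coal seam via the limestone band → the shale bed → the coal seam.
The mudstone reaches the coal seam via the mudstone → the shale bed → the coal seam.
No chain forces the sandstone layer (or any of the others) ahead of the coal seam.

the chalk bed, the limestone band, the mudstone, the shale bed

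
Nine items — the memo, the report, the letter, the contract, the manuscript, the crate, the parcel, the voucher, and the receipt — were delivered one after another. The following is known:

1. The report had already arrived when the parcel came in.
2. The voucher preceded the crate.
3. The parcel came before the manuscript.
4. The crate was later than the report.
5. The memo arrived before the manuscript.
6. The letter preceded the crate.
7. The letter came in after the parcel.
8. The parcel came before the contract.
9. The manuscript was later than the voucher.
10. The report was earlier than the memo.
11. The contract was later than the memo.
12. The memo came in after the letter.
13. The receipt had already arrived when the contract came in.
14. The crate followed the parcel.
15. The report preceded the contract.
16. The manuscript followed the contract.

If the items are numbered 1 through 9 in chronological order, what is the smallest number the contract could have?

6

The letter, the memo, the parcel, the receipt, and the report must all come before the contract — 5 forced predecessors.
Nothing else is forced ahead of the contract, so its earliest slot is position 5 + 1 = 6.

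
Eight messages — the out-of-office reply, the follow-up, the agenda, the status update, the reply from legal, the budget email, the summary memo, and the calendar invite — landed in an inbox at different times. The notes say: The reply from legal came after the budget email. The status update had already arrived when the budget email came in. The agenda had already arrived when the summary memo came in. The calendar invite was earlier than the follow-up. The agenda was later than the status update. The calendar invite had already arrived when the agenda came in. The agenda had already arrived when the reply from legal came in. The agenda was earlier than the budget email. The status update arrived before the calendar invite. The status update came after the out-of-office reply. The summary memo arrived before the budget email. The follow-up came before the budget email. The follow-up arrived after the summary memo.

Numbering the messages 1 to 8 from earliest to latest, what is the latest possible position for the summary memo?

The summary memo must come before the budget email, the follow-up, and the reply from legal — 3 messages forced after it.
Everything else can be placed before the summary memo in some valid order, so the summary memo can sit as late as position 8 − 3 = 5.

5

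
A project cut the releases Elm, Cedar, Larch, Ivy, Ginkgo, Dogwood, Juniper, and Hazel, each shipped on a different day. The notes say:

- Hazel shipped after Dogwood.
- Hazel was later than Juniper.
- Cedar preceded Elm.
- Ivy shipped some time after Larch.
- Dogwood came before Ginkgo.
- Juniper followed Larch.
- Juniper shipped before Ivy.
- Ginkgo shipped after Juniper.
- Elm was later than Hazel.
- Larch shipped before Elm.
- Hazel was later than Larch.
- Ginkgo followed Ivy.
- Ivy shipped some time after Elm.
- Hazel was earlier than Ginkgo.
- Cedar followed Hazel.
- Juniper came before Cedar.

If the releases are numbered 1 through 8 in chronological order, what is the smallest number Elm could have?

6

Cedar, Dogwood, Hazel, Juniper, and Larch must all come before Elm — 5 forced predecessors.
Nothing else is forced ahead of Elm, so its earliest slot is position 5 + 1 = 6.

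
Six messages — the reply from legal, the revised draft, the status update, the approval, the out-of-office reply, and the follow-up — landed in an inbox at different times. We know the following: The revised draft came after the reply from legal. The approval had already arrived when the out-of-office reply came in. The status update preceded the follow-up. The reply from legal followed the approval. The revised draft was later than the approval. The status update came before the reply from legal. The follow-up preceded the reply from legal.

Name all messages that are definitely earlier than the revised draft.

Directly stated before the revised draft: the approval and the reply from legal.
The follow-up reaches the revised draft via the follow-up → the reply from legal → the revised draft.
The status update reaches the revised draft via the status update → the reply from legal → the revised draft.

the approval, the follow-up, the reply from legal, the status update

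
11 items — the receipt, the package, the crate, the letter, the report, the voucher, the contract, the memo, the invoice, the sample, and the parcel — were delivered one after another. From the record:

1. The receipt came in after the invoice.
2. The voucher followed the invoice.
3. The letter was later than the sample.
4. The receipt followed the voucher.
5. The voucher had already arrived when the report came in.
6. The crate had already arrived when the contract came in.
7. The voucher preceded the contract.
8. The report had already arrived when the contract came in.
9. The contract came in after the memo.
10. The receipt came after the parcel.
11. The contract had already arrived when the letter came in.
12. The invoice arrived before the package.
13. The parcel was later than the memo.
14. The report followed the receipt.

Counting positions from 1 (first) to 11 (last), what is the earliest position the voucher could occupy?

The invoice must come before the voucher — 1 forced predecessor.
Nothing else is forced ahead of the voucher, so its earliest slot is position 1 + 1 = 2.

2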